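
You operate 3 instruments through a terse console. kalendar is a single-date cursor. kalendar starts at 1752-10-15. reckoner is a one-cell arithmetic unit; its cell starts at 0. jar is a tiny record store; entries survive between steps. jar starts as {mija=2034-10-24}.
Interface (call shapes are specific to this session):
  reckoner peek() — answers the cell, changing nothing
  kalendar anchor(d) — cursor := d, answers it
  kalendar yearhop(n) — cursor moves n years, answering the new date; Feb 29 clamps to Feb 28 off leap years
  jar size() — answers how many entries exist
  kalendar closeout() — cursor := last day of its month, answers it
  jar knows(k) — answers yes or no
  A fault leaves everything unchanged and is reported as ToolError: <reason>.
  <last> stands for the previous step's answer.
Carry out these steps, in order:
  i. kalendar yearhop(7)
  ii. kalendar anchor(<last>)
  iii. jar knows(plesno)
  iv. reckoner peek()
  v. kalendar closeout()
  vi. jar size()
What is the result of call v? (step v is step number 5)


Answer: 1759-10-31

Derivation:
Act: kalendar yearhop[n→7]
Obs: 1759-10-15
Act: kalendar anchor[d→<last>]
Obs: 1759-10-15
Act: jar knows[k→plesno]
Obs: no
Act: reckoner peek[]
Obs: 0
Act: kalendar closeout[]
Obs: 1759-10-31
Act: jar size[]
Obs: 1


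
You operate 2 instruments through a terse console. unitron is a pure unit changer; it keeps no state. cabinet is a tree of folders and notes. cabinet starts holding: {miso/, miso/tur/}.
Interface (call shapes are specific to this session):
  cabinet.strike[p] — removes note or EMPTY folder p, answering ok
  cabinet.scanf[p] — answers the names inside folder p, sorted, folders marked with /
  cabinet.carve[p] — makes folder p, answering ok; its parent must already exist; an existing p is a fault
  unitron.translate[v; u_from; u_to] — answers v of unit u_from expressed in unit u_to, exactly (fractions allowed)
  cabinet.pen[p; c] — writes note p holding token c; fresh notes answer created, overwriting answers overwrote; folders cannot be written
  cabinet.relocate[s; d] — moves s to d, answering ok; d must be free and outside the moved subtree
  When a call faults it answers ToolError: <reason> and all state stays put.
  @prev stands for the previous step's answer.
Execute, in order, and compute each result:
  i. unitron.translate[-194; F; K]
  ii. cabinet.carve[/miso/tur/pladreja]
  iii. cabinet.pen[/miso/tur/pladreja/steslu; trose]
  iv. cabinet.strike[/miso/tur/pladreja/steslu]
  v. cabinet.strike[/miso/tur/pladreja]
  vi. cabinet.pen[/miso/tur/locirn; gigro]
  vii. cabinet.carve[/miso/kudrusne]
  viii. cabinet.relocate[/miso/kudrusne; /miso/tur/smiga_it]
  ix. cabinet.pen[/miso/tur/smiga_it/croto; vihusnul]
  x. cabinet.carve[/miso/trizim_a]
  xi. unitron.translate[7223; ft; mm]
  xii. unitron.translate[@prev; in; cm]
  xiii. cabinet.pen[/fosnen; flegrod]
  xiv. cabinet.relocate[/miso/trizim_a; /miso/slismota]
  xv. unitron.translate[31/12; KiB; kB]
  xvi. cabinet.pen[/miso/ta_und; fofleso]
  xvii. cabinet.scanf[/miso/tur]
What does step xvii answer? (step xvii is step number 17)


Answer: [locirn, smiga_it/]

Derivation:
% 1. unitron.translate(v→-194, u_from→F, u_to→K) ~> 26567/180
% 2. cabinet.carve(p→/miso/tur/pladreja) ~> ok
% 3. cabinet.pen(p→/miso/tur/pladreja/steslu, c→trose) ~> created
% 4. cabinet.strike(p→/miso/tur/pladreja/steslu) ~> ok
% 5. cabinet.strike(p→/miso/tur/pladreja) ~> ok
% 6. cabinet.pen(p→/miso/tur/locirn, c→gigro) ~> created
% 7. cabinet.carve(p→/miso/kudrusne) ~> ok
% 8. cabinet.relocate(s→/miso/kudrusne, d→/miso/tur/smiga_it) ~> ok
% 9. cabinet.pen(p→/miso/tur/smiga_it/croto, c→vihusnul) ~> created
% 10. cabinet.carve(p→/miso/trizim_a) ~> ok
% 11. unitron.translate(v→7223, u_from→ft, u_to→mm) ~> 11007852/5
% 12. unitron.translate(v→@prev, u_from→in, u_to→cm) ~> 698998602/125
% 13. cabinet.pen(p→/fosnen, c→flegrod) ~> created
% 14. cabinet.relocate(s→/miso/trizim_a, d→/miso/slismota) ~> ok
% 15. unitron.translate(v→31/12, u_from→KiB, u_to→kB) ~> 992/375
% 16. cabinet.pen(p→/miso/ta_und, c→fofleso) ~> created
% 17. cabinet.scanf(p→/miso/tur) ~> [locirn, smiga_it/]


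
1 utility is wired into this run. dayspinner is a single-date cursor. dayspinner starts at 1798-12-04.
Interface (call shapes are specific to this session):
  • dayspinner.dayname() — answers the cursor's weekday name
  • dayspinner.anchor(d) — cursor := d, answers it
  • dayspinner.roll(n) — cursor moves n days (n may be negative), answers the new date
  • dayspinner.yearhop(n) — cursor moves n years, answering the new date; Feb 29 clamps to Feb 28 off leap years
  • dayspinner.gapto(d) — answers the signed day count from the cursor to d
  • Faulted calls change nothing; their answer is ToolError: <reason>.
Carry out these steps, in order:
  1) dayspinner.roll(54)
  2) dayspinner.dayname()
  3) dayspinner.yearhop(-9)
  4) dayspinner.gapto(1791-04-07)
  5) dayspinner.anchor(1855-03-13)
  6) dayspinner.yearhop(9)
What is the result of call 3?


% 1. dayspinner.roll(n=54) ~> 1799-01-27
% 2. dayspinner.dayname() ~> Sunday
% 3. dayspinner.yearhop(n=-9) ~> 1790-01-27
% 4. dayspinner.gapto(d=1791-04-07) ~> 435
% 5. dayspinner.anchor(d=1855-03-13) ~> 1855-03-13
% 6. dayspinner.yearhop(n=9) ~> 1864-03-13

Answer: 1790-01-27


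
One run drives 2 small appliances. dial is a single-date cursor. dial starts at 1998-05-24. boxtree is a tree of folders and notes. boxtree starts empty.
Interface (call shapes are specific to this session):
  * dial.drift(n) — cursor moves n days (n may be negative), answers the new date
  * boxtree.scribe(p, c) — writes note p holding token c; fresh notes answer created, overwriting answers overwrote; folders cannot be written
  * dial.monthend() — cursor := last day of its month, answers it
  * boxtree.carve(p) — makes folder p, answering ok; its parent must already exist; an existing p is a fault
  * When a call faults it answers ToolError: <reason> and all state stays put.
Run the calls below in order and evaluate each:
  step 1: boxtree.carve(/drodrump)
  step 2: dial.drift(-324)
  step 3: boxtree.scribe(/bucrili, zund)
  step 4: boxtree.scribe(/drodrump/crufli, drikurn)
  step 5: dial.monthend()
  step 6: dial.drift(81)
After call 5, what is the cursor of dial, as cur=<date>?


Answer: cur=1997-07-31

Derivation:
Step: carve[p='/drodrump']
Result: ok
Step: drift[n='-324']
Result: 1997-07-04
Step: scribe[p='/bucrili'; c='zund']
Result: created
Step: scribe[p='/drodrump/crufli'; c='drikurn']
Result: created
Step: monthend[]
Result: 1997-07-31
Step: drift[n='81']
Result: 1997-10-20


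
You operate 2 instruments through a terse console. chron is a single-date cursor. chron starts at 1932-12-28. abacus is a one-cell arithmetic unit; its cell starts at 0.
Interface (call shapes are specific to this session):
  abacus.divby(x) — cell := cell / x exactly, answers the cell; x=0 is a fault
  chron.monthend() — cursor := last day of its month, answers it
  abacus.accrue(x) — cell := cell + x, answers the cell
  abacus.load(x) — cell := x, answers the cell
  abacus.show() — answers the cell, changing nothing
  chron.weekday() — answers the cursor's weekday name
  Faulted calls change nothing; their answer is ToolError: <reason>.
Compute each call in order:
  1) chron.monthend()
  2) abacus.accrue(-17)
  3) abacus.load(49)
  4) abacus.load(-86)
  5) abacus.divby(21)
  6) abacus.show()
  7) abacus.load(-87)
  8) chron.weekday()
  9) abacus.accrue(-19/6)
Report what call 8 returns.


·→ chron.monthend()
·← 1932-12-31
·→ abacus.accrue(x→-17)
·← -17
·→ abacus.load(x→49)
·← 49
·→ abacus.load(x→-86)
·← -86
·→ abacus.divby(x→21)
·← -86/21
·→ abacus.show()
·← -86/21
·→ abacus.load(x→-87)
·← -87
·→ chron.weekday()
·← Saturday
·→ abacus.accrue(x→-19/6)
·← -541/6

Answer: Saturday


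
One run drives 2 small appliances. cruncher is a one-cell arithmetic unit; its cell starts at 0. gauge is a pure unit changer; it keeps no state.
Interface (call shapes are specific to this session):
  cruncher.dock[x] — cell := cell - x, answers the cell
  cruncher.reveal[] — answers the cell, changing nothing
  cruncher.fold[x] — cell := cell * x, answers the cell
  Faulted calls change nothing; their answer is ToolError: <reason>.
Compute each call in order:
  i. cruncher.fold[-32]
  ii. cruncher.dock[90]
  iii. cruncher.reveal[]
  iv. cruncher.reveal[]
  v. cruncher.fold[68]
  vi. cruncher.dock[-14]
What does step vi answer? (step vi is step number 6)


Answer: -6106

Derivation:
Step: cruncher.fold[x→-32]
Result: 0
Step: cruncher.dock[x→90]
Result: -90
Step: cruncher.reveal[]
Result: -90
Step: cruncher.reveal[]
Result: -90
Step: cruncher.fold[x→68]
Result: -6120
Step: cruncher.dock[x→-14]
Result: -6106


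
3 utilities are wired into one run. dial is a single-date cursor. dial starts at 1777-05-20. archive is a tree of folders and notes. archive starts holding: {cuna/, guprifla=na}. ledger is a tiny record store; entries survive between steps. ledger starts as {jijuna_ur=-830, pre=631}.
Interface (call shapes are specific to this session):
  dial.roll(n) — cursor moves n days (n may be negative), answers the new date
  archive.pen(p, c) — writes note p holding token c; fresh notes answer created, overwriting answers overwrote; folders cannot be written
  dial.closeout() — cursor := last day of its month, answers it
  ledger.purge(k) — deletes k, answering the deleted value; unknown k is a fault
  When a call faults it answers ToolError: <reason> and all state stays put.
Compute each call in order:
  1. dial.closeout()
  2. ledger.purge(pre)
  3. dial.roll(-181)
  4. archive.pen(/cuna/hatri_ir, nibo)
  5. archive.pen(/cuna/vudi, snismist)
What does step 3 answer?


Calling dial.closeout(), and observe 1777-05-31.
Invoking ledger.purge with k='pre', and get 631.
I invoke dial.roll with n='-181', — result: 1776-12-01.
I call archive.pen with p='/cuna/hatri_ir', c='nibo': created.
Next I call archive.pen with p='/cuna/vudi', c='snismist', and see created.

Answer: 1776-12-01


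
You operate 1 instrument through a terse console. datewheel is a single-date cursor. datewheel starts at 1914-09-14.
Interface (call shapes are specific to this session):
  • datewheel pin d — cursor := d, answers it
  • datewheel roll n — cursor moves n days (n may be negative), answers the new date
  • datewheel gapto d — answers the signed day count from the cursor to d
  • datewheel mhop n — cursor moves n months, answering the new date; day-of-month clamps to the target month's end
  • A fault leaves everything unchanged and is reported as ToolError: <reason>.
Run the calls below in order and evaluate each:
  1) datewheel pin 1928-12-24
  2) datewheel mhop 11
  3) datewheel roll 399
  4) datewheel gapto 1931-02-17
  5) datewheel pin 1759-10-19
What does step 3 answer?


Answer: 1930-12-28

Derivation:
> datewheel pin d: 1928-12-24
  1928-12-24
> datewheel mhop n: 11
  1929-11-24
> datewheel roll n: 399
  1930-12-28
> datewheel gapto d: 1931-02-17
  51
> datewheel pin d: 1759-10-19
  1759-10-19


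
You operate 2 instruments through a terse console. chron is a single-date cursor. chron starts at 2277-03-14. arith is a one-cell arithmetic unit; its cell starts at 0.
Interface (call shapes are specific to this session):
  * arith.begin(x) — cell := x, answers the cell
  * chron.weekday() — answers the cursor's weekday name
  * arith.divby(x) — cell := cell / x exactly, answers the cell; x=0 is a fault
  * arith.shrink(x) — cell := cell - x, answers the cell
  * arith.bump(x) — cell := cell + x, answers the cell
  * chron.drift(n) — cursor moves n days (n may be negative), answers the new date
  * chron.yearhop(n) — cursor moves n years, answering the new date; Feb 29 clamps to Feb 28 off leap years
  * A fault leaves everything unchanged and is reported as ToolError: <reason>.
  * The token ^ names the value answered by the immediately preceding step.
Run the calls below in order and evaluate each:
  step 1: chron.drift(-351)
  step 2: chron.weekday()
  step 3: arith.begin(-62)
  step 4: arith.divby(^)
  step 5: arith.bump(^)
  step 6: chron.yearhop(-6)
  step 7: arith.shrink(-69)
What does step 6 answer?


Answer: 2270-03-28

Derivation:
·→ drift(n='-351')
·← 2276-03-28
·→ weekday()
·← Tuesday
·→ begin(x='-62')
·← -62
·→ divby(x='^')
·← 1
·→ bump(x='^')
·← 2
·→ yearhop(n='-6')
·← 2270-03-28
·→ shrink(x='-69')
·← 71


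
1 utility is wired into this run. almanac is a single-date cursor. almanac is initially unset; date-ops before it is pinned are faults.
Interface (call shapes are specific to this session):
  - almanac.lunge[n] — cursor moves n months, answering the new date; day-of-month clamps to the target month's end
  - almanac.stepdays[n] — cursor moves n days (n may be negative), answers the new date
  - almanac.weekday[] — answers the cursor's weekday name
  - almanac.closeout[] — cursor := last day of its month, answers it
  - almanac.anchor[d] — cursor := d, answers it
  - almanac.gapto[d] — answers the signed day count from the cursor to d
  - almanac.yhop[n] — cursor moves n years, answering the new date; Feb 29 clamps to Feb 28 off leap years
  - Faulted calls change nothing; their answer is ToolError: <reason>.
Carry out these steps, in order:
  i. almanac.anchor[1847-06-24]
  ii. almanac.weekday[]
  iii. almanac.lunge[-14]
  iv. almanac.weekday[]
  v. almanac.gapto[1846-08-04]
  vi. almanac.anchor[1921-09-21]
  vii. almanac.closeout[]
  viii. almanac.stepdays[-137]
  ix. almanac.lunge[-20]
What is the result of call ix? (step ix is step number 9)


-- 1. anchor(d→1847-06-24) => 1847-06-24
-- 2. weekday() => Thursday
-- 3. lunge(n→-14) => 1846-04-24
-- 4. weekday() => Friday
-- 5. gapto(d→1846-08-04) => 102
-- 6. anchor(d→1921-09-21) => 1921-09-21
-- 7. closeout() => 1921-09-30
-- 8. stepdays(n→-137) => 1921-05-16
-- 9. lunge(n→-20) => 1919-09-16

Answer: 1919-09-16


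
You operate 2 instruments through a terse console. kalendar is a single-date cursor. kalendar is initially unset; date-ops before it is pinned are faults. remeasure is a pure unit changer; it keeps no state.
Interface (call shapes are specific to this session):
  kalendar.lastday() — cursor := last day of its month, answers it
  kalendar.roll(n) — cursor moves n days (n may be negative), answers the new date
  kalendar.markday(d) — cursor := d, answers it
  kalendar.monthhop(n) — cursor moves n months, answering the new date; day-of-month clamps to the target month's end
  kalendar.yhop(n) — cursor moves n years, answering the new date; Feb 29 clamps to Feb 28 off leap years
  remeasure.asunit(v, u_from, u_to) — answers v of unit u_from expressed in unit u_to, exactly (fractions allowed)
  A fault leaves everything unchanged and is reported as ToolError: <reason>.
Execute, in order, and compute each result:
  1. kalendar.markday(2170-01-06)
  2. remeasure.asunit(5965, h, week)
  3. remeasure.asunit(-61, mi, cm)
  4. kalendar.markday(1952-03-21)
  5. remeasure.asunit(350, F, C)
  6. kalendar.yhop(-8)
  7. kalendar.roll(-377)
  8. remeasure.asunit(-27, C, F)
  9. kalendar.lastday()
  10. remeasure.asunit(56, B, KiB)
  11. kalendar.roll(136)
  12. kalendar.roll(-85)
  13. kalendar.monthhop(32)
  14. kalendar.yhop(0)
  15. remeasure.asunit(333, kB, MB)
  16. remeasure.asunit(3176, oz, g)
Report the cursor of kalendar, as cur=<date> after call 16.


Answer: cur=1946-01-21

Derivation:
CALL kalendar.markday[d→2170-01-06]
RET  2170-01-06
CALL remeasure.asunit[v→5965; u_from→h; u_to→week]
RET  5965/168
CALL remeasure.asunit[v→-61; u_from→mi; u_to→cm]
RET  -49084992/5
CALL kalendar.markday[d→1952-03-21]
RET  1952-03-21
CALL remeasure.asunit[v→350; u_from→F; u_to→C]
RET  530/3
CALL kalendar.yhop[n→-8]
RET  1944-03-21
CALL kalendar.roll[n→-377]
RET  1943-03-10
CALL remeasure.asunit[v→-27; u_from→C; u_to→F]
RET  -83/5
CALL kalendar.lastday[]
RET  1943-03-31
CALL remeasure.asunit[v→56; u_from→B; u_to→KiB]
RET  7/128
CALL kalendar.roll[n→136]
RET  1943-08-14
CALL kalendar.roll[n→-85]
RET  1943-05-21
CALL kalendar.monthhop[n→32]
RET  1946-01-21
CALL kalendar.yhop[n→0]
RET  1946-01-21
CALL remeasure.asunit[v→333; u_from→kB; u_to→MB]
RET  333/1000
CALL remeasure.asunit[v→3176; u_from→oz; u_to→g]
RET  18007617089/200000


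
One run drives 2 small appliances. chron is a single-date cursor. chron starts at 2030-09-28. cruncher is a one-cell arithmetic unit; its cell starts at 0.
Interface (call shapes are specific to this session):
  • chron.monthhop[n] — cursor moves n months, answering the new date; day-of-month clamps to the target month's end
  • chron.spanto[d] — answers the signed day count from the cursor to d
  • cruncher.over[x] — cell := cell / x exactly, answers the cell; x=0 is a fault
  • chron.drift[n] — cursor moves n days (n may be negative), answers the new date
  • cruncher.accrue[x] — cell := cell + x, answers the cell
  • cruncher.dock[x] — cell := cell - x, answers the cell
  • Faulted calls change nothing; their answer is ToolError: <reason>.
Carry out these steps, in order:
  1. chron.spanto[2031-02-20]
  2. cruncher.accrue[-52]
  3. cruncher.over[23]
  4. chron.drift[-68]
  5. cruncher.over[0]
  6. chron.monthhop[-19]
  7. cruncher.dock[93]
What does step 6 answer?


Answer: 2028-12-22

Derivation:
Calling spanto(d→2031-02-20), and observe 145.
I invoke accrue(x→-52), → -52.
I try over(x→23), which returns -52/23.
Using drift(n→-68), yielding 2030-07-22.
I try over(x→0): ToolError: division by zero.
Using monthhop(n→-19), giving 2028-12-22.
Invoking dock(x→93), and observe -2191/23.


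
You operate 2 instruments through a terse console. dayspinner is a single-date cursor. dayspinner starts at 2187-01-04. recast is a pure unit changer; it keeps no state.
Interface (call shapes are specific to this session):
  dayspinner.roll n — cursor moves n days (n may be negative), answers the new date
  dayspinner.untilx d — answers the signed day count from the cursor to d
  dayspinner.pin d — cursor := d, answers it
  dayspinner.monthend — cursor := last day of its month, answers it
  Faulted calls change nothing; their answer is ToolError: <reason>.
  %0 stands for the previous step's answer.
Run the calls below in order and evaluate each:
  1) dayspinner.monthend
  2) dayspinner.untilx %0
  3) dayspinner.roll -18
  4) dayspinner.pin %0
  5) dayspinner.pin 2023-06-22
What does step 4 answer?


Answer: 2187-01-13

Derivation:
> dayspinner.monthend
[out] 2187-01-31
> dayspinner.untilx %0
[out] 0
> dayspinner.roll -18
[out] 2187-01-13
> dayspinner.pin %0
[out] 2187-01-13
> dayspinner.pin 2023-06-22
[out] 2023-06-22


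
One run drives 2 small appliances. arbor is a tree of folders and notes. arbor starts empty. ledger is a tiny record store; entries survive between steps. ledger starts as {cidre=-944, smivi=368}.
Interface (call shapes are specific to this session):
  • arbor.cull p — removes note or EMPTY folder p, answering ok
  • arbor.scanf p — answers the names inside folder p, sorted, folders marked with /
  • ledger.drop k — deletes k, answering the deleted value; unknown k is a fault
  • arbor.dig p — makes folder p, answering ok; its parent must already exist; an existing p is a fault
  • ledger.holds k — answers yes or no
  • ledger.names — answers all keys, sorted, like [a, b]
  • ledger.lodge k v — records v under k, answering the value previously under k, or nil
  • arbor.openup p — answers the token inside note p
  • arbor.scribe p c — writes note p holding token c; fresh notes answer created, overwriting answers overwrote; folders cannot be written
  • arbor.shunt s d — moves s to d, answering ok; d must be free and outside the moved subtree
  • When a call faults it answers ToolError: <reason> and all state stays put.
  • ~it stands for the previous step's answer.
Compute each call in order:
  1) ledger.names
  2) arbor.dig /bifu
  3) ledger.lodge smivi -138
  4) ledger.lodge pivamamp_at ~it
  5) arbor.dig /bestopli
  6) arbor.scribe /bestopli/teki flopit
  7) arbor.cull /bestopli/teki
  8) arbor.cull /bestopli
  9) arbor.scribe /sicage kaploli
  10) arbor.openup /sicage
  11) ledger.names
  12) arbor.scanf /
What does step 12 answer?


Answer: [bifu/, sicage]

Derivation:
~$ ledger.names
  [cidre, smivi]
~$ arbor.dig p: /bifu
  ok
~$ ledger.lodge k: smivi v: -138
  368
~$ ledger.lodge k: pivamamp_at v: ~it
  nil
~$ arbor.dig p: /bestopli
  ok
~$ arbor.scribe p: /bestopli/teki c: flopit
  created
~$ arbor.cull p: /bestopli/teki
  ok
~$ arbor.cull p: /bestopli
  ok
~$ arbor.scribe p: /sicage c: kaploli
  created
~$ arbor.openup p: /sicage
  kaploli
~$ ledger.names
  [cidre, pivamamp_at, smivi]
~$ arbor.scanf p: /
  [bifu/, sicage]


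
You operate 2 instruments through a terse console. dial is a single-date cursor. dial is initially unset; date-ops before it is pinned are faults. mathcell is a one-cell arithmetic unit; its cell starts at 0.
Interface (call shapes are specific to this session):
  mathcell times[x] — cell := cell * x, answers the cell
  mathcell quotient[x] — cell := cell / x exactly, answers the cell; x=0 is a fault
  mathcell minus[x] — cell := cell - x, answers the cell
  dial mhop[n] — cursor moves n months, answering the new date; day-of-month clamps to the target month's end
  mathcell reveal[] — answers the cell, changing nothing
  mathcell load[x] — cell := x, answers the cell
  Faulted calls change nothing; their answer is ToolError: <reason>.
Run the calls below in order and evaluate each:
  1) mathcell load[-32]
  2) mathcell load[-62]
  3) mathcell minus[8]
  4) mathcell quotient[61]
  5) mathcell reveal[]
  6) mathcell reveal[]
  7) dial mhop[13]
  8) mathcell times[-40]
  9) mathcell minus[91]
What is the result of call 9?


% mathcell load(x='-32') : -32
% mathcell load(x='-62') : -62
% mathcell minus(x='8') : -70
% mathcell quotient(x='61') : -70/61
% mathcell reveal() : -70/61
% mathcell reveal() : -70/61
% dial mhop(n='13') : ToolError: no date set
% mathcell times(x='-40') : 2800/61
% mathcell minus(x='91') : -2751/61

Answer: -2751/61


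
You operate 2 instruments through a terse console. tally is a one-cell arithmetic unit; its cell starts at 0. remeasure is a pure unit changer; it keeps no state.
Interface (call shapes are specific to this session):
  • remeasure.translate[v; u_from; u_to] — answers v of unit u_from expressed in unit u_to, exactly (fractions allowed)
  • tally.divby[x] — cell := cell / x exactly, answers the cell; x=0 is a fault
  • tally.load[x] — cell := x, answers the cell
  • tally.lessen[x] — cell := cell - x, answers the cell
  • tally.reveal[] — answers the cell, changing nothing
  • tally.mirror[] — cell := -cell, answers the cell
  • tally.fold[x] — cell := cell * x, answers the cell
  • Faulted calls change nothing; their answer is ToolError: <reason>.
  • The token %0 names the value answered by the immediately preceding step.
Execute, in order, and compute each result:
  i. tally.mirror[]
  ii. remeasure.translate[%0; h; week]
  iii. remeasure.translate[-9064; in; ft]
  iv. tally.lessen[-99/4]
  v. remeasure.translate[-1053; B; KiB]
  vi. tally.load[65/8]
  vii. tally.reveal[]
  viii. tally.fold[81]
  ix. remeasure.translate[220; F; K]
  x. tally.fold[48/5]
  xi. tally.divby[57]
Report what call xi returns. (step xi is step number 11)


Answer: 2106/19

Derivation:
[in] mirror
  0
[in] translate v=%0 u_from=h u_to=week
  0
[in] translate v=-9064 u_from=in u_to=ft
  -2266/3
[in] lessen x=-99/4
  99/4
[in] translate v=-1053 u_from=B u_to=KiB
  -1053/1024
[in] load x=65/8
  65/8
[in] reveal
  65/8
[in] fold x=81
  5265/8
[in] translate v=220 u_from=F u_to=K
  67967/180
[in] fold x=48/5
  6318
[in] divby x=57
  2106/19


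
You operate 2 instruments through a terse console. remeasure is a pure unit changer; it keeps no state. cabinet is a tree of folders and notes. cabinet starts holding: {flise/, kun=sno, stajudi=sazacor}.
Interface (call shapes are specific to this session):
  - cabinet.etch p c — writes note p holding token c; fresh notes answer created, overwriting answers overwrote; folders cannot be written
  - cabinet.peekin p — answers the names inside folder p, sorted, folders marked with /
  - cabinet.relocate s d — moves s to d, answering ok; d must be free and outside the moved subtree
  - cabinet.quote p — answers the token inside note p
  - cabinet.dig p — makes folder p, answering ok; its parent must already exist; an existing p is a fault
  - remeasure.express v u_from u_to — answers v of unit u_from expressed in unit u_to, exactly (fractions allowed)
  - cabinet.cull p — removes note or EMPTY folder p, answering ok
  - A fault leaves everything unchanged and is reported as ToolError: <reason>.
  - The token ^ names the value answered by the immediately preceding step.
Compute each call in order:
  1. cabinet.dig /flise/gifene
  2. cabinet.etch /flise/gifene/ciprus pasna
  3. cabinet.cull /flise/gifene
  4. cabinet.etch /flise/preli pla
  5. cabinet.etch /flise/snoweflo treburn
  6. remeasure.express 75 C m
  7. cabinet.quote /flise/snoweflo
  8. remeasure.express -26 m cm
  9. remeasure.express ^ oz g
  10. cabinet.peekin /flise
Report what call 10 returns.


Act: cabinet.dig[/flise/gifene]
Obs: ok
Act: cabinet.etch[/flise/gifene/ciprus; pasna]
Obs: created
Act: cabinet.cull[/flise/gifene]
Obs: ToolError: not empty
Act: cabinet.etch[/flise/preli; pla]
Obs: created
Act: cabinet.etch[/flise/snoweflo; treburn]
Obs: created
Act: remeasure.express[75; C; m]
Obs: ToolError: incompatible units
Act: cabinet.quote[/flise/snoweflo]
Obs: treburn
Act: remeasure.express[-26; m; cm]
Obs: -2600
Act: remeasure.express[^; oz; g]
Obs: -589670081/8000
Act: cabinet.peekin[/flise]
Obs: [gifene/, preli, snoweflo]

Answer: [gifene/, preli, snoweflo]


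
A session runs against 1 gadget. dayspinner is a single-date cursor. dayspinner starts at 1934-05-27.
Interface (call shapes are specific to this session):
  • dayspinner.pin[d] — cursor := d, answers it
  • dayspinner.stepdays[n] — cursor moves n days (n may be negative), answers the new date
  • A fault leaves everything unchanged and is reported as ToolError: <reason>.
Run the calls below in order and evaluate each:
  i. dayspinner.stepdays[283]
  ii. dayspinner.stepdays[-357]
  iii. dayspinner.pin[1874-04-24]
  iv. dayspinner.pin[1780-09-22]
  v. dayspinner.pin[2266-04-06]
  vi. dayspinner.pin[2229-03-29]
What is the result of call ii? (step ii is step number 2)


! stepdays(n='283') => 1935-03-06
! stepdays(n='-357') => 1934-03-14
! pin(d='1874-04-24') => 1874-04-24
! pin(d='1780-09-22') => 1780-09-22
! pin(d='2266-04-06') => 2266-04-06
! pin(d='2229-03-29') => 2229-03-29

Answer: 1934-03-14


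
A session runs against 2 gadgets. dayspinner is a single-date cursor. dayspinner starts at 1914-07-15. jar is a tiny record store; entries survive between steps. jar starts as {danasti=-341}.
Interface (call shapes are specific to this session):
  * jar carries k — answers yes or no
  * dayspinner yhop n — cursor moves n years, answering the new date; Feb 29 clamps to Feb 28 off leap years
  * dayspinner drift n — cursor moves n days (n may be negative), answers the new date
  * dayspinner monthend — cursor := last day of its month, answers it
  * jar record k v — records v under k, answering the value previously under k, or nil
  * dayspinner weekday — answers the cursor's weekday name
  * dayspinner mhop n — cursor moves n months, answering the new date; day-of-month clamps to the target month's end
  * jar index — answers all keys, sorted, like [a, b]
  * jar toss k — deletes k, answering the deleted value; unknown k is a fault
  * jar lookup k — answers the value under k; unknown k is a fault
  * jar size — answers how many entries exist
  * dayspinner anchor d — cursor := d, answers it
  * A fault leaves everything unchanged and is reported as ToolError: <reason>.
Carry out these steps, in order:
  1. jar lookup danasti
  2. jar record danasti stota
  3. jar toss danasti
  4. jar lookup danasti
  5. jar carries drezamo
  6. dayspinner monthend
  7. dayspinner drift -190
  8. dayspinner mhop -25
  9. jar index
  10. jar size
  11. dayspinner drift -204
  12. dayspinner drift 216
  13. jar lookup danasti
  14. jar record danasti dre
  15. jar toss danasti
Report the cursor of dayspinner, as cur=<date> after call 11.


→ jar lookup(danasti)
← -341
→ jar record(danasti, stota)
← -341
→ jar toss(danasti)
← stota
→ jar lookup(danasti)
← ToolError: no such key danasti
→ jar carries(drezamo)
← no
→ dayspinner monthend()
← 1914-07-31
→ dayspinner drift(-190)
← 1914-01-22
→ dayspinner mhop(-25)
← 1911-12-22
→ jar index()
← []
→ jar size()
← 0
→ dayspinner drift(-204)
← 1911-06-01
→ dayspinner drift(216)
← 1912-01-03
→ jar lookup(danasti)
← ToolError: no such key danasti
→ jar record(danasti, dre)
← nil
→ jar toss(danasti)
← dre

Answer: cur=1911-06-01


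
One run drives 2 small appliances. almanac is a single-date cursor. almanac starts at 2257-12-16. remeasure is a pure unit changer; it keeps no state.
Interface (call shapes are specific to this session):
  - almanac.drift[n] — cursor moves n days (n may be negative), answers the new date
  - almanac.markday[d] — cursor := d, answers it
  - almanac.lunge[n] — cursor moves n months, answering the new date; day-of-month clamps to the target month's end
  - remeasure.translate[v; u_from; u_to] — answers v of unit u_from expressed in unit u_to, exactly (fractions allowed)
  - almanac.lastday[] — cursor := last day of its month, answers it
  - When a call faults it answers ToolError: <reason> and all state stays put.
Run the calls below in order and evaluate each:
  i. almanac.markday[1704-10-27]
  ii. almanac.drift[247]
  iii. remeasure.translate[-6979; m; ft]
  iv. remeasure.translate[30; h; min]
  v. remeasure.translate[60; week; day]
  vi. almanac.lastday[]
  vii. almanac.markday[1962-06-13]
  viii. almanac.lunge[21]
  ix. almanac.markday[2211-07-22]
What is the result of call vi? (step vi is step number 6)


Answer: 1705-07-31

Derivation:
! 1. almanac.markday(d='1704-10-27') ~> 1704-10-27
! 2. almanac.drift(n='247') ~> 1705-07-01
! 3. remeasure.translate(v='-6979', u_from='m', u_to='ft') ~> -8723750/381
! 4. remeasure.translate(v='30', u_from='h', u_to='min') ~> 1800
! 5. remeasure.translate(v='60', u_from='week', u_to='day') ~> 420
! 6. almanac.lastday() ~> 1705-07-31
! 7. almanac.markday(d='1962-06-13') ~> 1962-06-13
! 8. almanac.lunge(n='21') ~> 1964-03-13
! 9. almanac.markday(d='2211-07-22') ~> 2211-07-22


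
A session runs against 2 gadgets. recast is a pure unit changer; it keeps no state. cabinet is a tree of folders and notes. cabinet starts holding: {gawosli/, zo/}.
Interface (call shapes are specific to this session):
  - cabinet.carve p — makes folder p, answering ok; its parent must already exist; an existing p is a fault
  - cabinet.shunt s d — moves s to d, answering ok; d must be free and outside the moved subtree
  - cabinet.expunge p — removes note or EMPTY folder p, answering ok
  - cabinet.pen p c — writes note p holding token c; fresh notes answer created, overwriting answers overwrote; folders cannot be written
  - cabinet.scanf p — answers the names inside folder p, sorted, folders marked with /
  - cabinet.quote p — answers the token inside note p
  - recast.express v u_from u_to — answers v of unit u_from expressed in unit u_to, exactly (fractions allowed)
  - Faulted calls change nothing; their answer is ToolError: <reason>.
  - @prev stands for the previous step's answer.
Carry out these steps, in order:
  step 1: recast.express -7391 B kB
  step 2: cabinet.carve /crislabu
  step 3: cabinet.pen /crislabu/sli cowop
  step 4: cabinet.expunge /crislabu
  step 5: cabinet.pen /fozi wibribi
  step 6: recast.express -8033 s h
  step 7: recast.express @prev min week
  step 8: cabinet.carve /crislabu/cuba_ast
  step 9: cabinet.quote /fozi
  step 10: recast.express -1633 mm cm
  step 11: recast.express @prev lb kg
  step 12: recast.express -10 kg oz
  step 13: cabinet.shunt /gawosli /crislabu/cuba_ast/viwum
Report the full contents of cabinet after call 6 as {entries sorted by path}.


$ recast.express v='-7391' u_from='B' u_to='kB'
[out] -7391/1000
$ cabinet.carve p='/crislabu'
[out] ok
$ cabinet.pen p='/crislabu/sli' c='cowop'
[out] created
$ cabinet.expunge p='/crislabu'
[out] ToolError: not empty
$ cabinet.pen p='/fozi' c='wibribi'
[out] created
$ recast.express v='-8033' u_from='s' u_to='h'
[out] -8033/3600
$ recast.express v='@prev' u_from='min' u_to='week'
[out] -8033/36288000
$ cabinet.carve p='/crislabu/cuba_ast'
[out] ok
$ cabinet.quote p='/fozi'
[out] wibribi
$ recast.express v='-1633' u_from='mm' u_to='cm'
[out] -1633/10
$ recast.express v='@prev' u_from='lb' u_to='kg'
[out] -74071634021/1000000000
$ recast.express v='-10' u_from='kg' u_to='oz'
[out] -16000000000/45359237
$ cabinet.shunt s='/gawosli' d='/crislabu/cuba_ast/viwum'
[out] ok

Answer: {crislabu/, crislabu/sli=cowop, fozi=wibribi, gawosli/, zo/}


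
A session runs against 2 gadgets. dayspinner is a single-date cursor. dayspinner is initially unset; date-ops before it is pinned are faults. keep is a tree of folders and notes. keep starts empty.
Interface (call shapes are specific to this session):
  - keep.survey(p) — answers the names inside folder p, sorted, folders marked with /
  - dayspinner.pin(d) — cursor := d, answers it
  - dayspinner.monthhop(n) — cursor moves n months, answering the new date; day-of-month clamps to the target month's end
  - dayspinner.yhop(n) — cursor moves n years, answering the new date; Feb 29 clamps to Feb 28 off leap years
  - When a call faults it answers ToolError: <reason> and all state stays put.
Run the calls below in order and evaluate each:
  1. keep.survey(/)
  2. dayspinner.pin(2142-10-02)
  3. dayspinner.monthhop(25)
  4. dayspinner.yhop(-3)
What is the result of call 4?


# keep.survey(p=/) => []
# dayspinner.pin(d=2142-10-02) => 2142-10-02
# dayspinner.monthhop(n=25) => 2144-11-02
# dayspinner.yhop(n=-3) => 2141-11-02

Answer: 2141-11-02


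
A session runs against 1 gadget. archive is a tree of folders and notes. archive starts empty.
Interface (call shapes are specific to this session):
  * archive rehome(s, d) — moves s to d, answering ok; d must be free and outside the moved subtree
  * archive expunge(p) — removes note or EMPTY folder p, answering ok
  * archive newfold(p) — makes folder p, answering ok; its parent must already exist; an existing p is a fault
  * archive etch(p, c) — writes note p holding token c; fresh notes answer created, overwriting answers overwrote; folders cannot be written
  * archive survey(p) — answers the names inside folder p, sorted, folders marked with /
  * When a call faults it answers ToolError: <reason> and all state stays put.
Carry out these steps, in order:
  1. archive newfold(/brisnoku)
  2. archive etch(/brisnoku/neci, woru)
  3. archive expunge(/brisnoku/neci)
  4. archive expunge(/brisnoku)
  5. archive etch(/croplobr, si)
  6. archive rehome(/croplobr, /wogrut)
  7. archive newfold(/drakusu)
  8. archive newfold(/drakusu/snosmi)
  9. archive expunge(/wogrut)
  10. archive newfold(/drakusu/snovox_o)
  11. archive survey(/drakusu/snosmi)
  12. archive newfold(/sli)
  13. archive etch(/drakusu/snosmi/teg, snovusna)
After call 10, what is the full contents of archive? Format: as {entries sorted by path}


Answer: {drakusu/, drakusu/snosmi/, drakusu/snovox_o/}

Derivation:
>> archive newfold(p→/brisnoku)
<< ok
>> archive etch(p→/brisnoku/neci, c→woru)
<< created
>> archive expunge(p→/brisnoku/neci)
<< ok
>> archive expunge(p→/brisnoku)
<< ok
>> archive etch(p→/croplobr, c→si)
<< created
>> archive rehome(s→/croplobr, d→/wogrut)
<< ok
>> archive newfold(p→/drakusu)
<< ok
>> archive newfold(p→/drakusu/snosmi)
<< ok
>> archive expunge(p→/wogrut)
<< ok
>> archive newfold(p→/drakusu/snovox_o)
<< ok
>> archive survey(p→/drakusu/snosmi)
<< []
>> archive newfold(p→/sli)
<< ok
>> archive etch(p→/drakusu/snosmi/teg, c→snovusna)
<< created


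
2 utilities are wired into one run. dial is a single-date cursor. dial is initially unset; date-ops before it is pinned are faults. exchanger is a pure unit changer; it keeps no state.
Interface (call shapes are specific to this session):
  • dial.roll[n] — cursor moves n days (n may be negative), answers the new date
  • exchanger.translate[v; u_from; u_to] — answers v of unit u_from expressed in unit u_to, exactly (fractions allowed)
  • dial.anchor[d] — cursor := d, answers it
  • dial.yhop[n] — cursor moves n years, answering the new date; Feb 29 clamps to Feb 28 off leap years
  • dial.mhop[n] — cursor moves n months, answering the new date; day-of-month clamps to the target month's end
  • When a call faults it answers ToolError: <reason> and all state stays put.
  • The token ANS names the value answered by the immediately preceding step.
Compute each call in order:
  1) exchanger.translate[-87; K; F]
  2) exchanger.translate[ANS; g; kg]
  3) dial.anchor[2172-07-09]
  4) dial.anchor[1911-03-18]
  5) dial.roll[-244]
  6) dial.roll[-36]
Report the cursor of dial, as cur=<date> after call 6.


Answer: cur=1910-06-11

Derivation:
Act: translate[v: -87; u_from: K; u_to: F]
Obs: -61627/100
Act: translate[v: ANS; u_from: g; u_to: kg]
Obs: -61627/100000
Act: anchor[d: 2172-07-09]
Obs: 2172-07-09
Act: anchor[d: 1911-03-18]
Obs: 1911-03-18
Act: roll[n: -244]
Obs: 1910-07-17
Act: roll[n: -36]
Obs: 1910-06-11


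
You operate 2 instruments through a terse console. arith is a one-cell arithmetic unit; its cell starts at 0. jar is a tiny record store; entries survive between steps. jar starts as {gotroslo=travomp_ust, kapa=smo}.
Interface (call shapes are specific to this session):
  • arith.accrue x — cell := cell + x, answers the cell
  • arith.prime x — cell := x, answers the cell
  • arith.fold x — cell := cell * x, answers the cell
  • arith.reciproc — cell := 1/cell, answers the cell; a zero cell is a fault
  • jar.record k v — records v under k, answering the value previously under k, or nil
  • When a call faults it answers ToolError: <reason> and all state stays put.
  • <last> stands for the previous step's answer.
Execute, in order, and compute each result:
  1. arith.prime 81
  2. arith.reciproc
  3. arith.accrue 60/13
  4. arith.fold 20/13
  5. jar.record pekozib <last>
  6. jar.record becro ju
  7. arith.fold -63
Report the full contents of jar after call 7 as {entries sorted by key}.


I run prime using 81, which returns 81.
Now I run reciproc(), which returns 1/81.
Using accrue using 60/13, → 4873/1053.
Using fold using 20/13: 97460/13689.
Then record using pekozib, <last>, and observe nil.
Invoking record using becro, ju: nil.
I invoke fold using -63, → -682220/1521.

Answer: {becro=ju, gotroslo=travomp_ust, kapa=smo, pekozib=97460/13689}


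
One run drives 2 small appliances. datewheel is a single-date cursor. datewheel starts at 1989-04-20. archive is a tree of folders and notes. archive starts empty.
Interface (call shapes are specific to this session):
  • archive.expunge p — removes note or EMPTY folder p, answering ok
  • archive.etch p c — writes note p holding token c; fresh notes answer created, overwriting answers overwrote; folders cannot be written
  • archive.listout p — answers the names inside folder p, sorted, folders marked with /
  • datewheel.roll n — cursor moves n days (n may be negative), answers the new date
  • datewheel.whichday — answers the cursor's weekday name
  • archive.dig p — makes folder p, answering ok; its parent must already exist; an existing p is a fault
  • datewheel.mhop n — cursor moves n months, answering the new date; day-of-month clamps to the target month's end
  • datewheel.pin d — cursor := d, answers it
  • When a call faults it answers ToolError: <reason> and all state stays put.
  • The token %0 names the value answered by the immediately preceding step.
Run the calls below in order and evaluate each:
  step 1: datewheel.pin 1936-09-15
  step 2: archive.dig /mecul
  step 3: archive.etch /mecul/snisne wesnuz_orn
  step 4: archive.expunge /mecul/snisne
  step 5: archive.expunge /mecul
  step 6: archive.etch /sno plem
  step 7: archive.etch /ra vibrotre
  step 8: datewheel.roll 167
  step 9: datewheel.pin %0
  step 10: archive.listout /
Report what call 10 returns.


Step: pin[d: 1936-09-15]
Result: 1936-09-15
Step: dig[p: /mecul]
Result: ok
Step: etch[p: /mecul/snisne; c: wesnuz_orn]
Result: created
Step: expunge[p: /mecul/snisne]
Result: ok
Step: expunge[p: /mecul]
Result: ok
Step: etch[p: /sno; c: plem]
Result: created
Step: etch[p: /ra; c: vibrotre]
Result: created
Step: roll[n: 167]
Result: 1937-03-01
Step: pin[d: %0]
Result: 1937-03-01
Step: listout[p: /]
Result: [ra, sno]

Answer: [ra, sno]
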